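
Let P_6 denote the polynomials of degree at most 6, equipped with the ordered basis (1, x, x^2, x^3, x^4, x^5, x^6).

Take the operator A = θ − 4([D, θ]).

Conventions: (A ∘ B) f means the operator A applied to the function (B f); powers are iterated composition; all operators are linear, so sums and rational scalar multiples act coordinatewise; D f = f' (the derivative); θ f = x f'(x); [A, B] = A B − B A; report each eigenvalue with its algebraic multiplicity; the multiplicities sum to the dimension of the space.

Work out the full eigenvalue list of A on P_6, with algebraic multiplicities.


λ = 0 (multiplicity 1), λ = 1 (multiplicity 1), λ = 2 (multiplicity 1), λ = 3 (multiplicity 1), λ = 4 (multiplicity 1), λ = 5 (multiplicity 1), λ = 6 (multiplicity 1)

image of 1: 0
image of x: x - 4
image of x^2: 2x^2 - 8x
image of x^3: 3x^3 - 12x^2
image of x^4: 4x^4 - 16x^3
image of x^5: 5x^5 - 20x^4
image of x^6: 6x^6 - 24x^5
the matrix is upper triangular; its diagonal is (0, 1, 2, 3, 4, 5, 6)
for a triangular matrix the eigenvalues are the diagonal entries, with algebraic multiplicity their repetition count


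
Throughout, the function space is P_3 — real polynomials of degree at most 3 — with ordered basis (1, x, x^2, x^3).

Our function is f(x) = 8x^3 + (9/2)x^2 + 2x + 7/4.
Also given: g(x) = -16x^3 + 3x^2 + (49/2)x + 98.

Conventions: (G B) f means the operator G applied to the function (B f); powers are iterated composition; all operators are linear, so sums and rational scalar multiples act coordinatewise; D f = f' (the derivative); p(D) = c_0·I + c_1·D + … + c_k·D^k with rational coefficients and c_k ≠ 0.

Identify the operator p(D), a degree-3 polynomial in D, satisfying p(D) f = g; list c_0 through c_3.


D^0 f = 8x^3 + (9/2)x^2 + 2x + 7/4
D^1 f = 24x^2 + 9x + 2
D^2 f = 48x + 9
D^3 f = 48
matching coefficients of g against c_0 f + c_1 Df + … from the top degree down determines the c_i
solution: c_0 = -2, c_1 = 1/2, c_2 = 1/2, c_3 = 2

p(D) = -2·I + (1/2)·D + (1/2)·D^2 + 2·D^3, i.e. c_0 = -2, c_1 = 1/2, c_2 = 1/2, c_3 = 2


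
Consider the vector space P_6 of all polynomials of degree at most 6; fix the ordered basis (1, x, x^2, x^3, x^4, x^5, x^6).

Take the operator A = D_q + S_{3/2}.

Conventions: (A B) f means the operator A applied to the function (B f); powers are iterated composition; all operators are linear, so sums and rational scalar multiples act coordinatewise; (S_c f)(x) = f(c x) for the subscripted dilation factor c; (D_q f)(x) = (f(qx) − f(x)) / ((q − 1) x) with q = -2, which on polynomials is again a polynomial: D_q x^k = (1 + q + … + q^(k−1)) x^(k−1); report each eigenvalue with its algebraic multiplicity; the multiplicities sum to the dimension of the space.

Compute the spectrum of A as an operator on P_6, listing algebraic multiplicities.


λ = 1 (multiplicity 1), λ = 3/2 (multiplicity 1), λ = 9/4 (multiplicity 1), λ = 27/8 (multiplicity 1), λ = 81/16 (multiplicity 1), λ = 243/32 (multiplicity 1), λ = 729/64 (multiplicity 1)

image of 1: 1
image of x: (3/2)x + 1
image of x^2: (9/4)x^2 - x
image of x^3: (27/8)x^3 + 3x^2
image of x^4: (81/16)x^4 - 5x^3
image of x^5: (243/32)x^5 + 11x^4
image of x^6: (729/64)x^6 - 21x^5
the matrix is upper triangular; its diagonal is (1, 3/2, 9/4, 27/8, 81/16, 243/32, 729/64)
for a triangular matrix the eigenvalues are the diagonal entries, with algebraic multiplicity their repetition count


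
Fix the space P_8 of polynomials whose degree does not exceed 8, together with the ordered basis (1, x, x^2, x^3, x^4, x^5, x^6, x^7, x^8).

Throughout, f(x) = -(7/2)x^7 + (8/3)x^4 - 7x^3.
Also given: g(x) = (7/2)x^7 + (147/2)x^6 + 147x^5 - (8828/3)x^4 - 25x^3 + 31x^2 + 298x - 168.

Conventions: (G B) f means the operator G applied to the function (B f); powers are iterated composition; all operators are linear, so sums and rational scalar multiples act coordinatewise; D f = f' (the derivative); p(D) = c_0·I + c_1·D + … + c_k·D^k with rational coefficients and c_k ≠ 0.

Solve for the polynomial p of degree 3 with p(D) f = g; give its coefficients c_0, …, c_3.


p(D) = -I − 3·D − D^2 + 4·D^3, i.e. c_0 = -1, c_1 = -3, c_2 = -1, c_3 = 4

D^0 f = -(7/2)x^7 + (8/3)x^4 - 7x^3
D^1 f = -(49/2)x^6 + (32/3)x^3 - 21x^2
D^2 f = -147x^5 + 32x^2 - 42x
D^3 f = -735x^4 + 64x - 42
matching coefficients of g against c_0 f + c_1 Df + … from the top degree down determines the c_i
solution: c_0 = -1, c_1 = -3, c_2 = -1, c_3 = 4


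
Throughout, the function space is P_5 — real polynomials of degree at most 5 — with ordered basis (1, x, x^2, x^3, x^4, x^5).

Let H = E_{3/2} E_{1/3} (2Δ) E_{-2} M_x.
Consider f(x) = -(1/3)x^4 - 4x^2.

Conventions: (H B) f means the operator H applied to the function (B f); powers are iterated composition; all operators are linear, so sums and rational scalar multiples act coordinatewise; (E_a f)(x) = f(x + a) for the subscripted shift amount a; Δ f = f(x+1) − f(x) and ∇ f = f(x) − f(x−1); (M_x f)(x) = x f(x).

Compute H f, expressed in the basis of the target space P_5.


g(x) = -(10/3)x^4 - (40/9)x^3 - (251/9)x^2 - (1426/81)x - 9593/1944

M_x f = -(1/3)x^5 - 4x^3
E_{-2} M_x f = -(1/3)x^5 + (10/3)x^4 - (52/3)x^3 + (152/3)x^2 - (224/3)x + 128/3
Δ (E_{-2} M_x) f = -(5/3)x^4 + 10x^3 - (106/3)x^2 + 61x - 115/3
(2Δ) (E_{-2} M_x) f = -(10/3)x^4 + 20x^3 - (212/3)x^2 + 122x - 230/3
E_{1/3} (2Δ) (E_{-2} M_x) f = -(10/3)x^4 + (140/9)x^3 - (476/9)x^2 + (6566/81)x - 10486/243
E_{3/2} E_{1/3} (2Δ) (E_{-2} M_x) f = -(10/3)x^4 - (40/9)x^3 - (251/9)x^2 - (1426/81)x - 9593/1944


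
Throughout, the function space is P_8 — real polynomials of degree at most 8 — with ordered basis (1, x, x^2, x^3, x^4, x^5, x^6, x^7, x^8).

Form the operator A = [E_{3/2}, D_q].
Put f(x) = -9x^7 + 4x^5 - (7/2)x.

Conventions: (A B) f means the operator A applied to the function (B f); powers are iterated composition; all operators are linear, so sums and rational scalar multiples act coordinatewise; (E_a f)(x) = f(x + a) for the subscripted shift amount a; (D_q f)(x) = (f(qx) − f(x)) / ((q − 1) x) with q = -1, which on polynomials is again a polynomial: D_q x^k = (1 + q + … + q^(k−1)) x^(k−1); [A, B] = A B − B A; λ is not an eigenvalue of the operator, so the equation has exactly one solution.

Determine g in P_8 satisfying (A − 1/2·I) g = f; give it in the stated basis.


write g with unknown coordinates in the stated basis and equate coefficients in (A − 1/2·I) g = f
solving from the highest basis element down gives g = 18x^7 + 316x^5 - 486x^4 + 6222x^3 - 3501x^2 + (190045/4)x - 297027/8
check: A g = 162x^5 - 243x^4 + 3111x^3 - (3501/2)x^2 + (190017/8)x - 297027/16
so A g − 1/2·g = -9x^7 + 4x^5 - (7/2)x = f ✓

the image equals g(x) = 18x^7 + 316x^5 - 486x^4 + 6222x^3 - 3501x^2 + (190045/4)x - 297027/8


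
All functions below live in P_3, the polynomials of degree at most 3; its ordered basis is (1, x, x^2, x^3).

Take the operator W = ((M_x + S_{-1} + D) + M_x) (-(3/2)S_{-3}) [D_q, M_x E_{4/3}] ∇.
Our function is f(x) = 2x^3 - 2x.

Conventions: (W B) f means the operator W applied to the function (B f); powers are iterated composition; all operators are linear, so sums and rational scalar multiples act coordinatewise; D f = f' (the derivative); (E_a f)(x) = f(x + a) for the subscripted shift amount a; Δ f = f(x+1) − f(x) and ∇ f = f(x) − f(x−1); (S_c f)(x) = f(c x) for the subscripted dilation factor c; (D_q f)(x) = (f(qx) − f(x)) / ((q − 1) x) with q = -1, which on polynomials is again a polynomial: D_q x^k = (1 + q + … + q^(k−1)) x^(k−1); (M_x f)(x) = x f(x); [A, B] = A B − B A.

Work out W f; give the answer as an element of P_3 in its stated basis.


g(x) = -162x^3 - 27x^2 - 197x + 23

∇ f = 6x^2 - 6x
E_{4/3} ∇ f = 6x^2 + 10x + 8/3
M_x E_{4/3} ∇ f = 6x^3 + 10x^2 + (8/3)x
D_q (M_x E_{4/3}) ∇ f = 6x^2 + 8/3
D_q ∇ f = -6
E_{4/3} D_q ∇ f = -6
M_x E_{4/3} D_q ∇ f = -6x
[D_q, M_x E_{4/3}] ∇ f = 6x^2 + 6x + 8/3
S_{-3} ([D_q, M_x E_{4/3}] ∇) f = 54x^2 - 18x + 8/3
(-(3/2)S_{-3}) ([D_q, M_x E_{4/3}] ∇) f = -81x^2 + 27x - 4
M_x (-(3/2)S_{-3}) ([D_q, M_x E_{4/3}] ∇) f = -81x^3 + 27x^2 - 4x
S_{-1} (-(3/2)S_{-3}) ([D_q, M_x E_{4/3}] ∇) f = -81x^2 - 27x - 4
D (-(3/2)S_{-3}) ([D_q, M_x E_{4/3}] ∇) f = -162x + 27
(M_x + S_{-1} + D) (-(3/2)S_{-3}) ([D_q, M_x E_{4/3}] ∇) f = -81x^3 - 54x^2 - 193x + 23
M_x (-(3/2)S_{-3}) ([D_q, M_x E_{4/3}] ∇) f = -81x^3 + 27x^2 - 4x
((M_x + S_{-1} + D) + M_x) (-(3/2)S_{-3}) ([D_q, M_x E_{4/3}] ∇) f = -162x^3 - 27x^2 - 197x + 23


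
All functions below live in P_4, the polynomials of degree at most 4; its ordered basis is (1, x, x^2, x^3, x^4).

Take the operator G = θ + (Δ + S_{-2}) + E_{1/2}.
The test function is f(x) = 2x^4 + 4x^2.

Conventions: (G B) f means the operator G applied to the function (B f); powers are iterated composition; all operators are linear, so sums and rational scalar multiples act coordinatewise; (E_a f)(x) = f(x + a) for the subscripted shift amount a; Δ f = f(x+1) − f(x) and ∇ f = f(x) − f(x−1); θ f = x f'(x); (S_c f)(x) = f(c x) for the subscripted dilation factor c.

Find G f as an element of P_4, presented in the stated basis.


the result is g(x) = 42x^4 + 12x^3 + 43x^2 + 21x + 57/8

θ f = 8x^4 + 8x^2
Δ f = 8x^3 + 12x^2 + 16x + 6
S_{-2} f = 32x^4 + 16x^2
(Δ + S_{-2}) f = 32x^4 + 8x^3 + 28x^2 + 16x + 6
E_{1/2} f = 2x^4 + 4x^3 + 7x^2 + 5x + 9/8
(θ + (Δ + S_{-2}) + E_{1/2}) f = 42x^4 + 12x^3 + 43x^2 + 21x + 57/8


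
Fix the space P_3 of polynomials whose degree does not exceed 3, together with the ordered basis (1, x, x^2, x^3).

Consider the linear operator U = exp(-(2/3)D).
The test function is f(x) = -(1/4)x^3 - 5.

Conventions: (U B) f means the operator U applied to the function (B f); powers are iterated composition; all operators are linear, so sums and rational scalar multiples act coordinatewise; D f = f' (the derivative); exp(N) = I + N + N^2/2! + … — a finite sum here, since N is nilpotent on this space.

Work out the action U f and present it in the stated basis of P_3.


order-1 term: (1/2)x^2
order-2 term: -(1/3)x
order-3 term: 2/27
the series for exp(-(2/3)D) f terminates at order 3
exp(-(2/3)D) f = -(1/4)x^3 + (1/2)x^2 - (1/3)x - 133/27

the image equals g(x) = -(1/4)x^3 + (1/2)x^2 - (1/3)x - 133/27


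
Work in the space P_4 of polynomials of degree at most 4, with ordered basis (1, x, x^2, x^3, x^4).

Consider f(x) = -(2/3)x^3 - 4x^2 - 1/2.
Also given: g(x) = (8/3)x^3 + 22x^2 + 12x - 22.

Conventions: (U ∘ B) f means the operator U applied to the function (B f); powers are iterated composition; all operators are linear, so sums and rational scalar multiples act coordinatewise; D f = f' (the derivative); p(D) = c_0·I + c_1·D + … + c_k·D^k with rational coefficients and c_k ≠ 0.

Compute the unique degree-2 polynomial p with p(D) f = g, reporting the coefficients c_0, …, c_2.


c_0 = -4, c_1 = -3, c_2 = 3

D^0 f = -(2/3)x^3 - 4x^2 - 1/2
D^1 f = -2x^2 - 8x
D^2 f = -4x - 8
matching coefficients of g against c_0 f + c_1 Df + … from the top degree down determines the c_i
solution: c_0 = -4, c_1 = -3, c_2 = 3


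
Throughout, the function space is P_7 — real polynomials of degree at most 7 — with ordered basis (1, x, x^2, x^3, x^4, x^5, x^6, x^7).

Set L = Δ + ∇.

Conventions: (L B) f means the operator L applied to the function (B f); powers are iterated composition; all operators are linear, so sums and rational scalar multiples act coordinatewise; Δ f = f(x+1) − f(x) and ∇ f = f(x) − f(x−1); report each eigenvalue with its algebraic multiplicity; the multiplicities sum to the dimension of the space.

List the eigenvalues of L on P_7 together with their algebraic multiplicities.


λ = 0 (multiplicity 8)

image of 1: 0
image of x: 2
image of x^2: 4x
image of x^3: 6x^2 + 2
image of x^4: 8x^3 + 8x
image of x^5: 10x^4 + 20x^2 + 2
image of x^6: 12x^5 + 40x^3 + 12x
image of x^7: 14x^6 + 70x^4 + 42x^2 + 2
the matrix is upper triangular; its diagonal is (0, 0, 0, 0, 0, 0, 0, 0)
for a triangular matrix the eigenvalues are the diagonal entries, with algebraic multiplicity their repetition count


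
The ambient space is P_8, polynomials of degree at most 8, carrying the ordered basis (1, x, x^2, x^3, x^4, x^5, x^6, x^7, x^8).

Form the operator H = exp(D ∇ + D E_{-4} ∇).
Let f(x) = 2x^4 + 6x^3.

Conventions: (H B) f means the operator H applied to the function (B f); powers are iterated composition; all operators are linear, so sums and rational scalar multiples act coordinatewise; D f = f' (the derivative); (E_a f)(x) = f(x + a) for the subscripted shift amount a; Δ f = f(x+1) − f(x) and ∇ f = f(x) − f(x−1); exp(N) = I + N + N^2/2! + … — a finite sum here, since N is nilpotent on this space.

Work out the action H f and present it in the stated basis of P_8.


the result is g(x) = 2x^4 + 6x^3 + 48x^2 - 168x + 412

order-1 term: 48x^2 - 168x + 316
order-2 term: 96
the series for exp(D ∇ + D E_{-4} ∇) f terminates at order 2
exp(D ∇ + D E_{-4} ∇) f = 2x^4 + 6x^3 + 48x^2 - 168x + 412


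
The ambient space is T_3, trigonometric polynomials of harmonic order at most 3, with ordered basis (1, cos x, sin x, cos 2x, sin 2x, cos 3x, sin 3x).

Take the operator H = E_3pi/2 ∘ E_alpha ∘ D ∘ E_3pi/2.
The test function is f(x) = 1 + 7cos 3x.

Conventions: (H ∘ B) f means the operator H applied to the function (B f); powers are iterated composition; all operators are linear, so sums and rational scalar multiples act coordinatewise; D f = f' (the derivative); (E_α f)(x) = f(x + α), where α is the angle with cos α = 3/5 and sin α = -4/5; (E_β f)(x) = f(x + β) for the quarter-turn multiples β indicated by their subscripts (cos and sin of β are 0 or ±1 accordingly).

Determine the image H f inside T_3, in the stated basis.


E_3pi/2 f = 1 - 7sin 3x
D E_3pi/2 f = -21cos 3x
E_alpha (D ∘ E_3pi/2) f = (2457/125)cos 3x - (924/125)sin 3x
E_3pi/2 E_alpha (D ∘ E_3pi/2) f = -(924/125)cos 3x - (2457/125)sin 3x

the image equals g(x) = -(924/125)cos 3x - (2457/125)sin 3x


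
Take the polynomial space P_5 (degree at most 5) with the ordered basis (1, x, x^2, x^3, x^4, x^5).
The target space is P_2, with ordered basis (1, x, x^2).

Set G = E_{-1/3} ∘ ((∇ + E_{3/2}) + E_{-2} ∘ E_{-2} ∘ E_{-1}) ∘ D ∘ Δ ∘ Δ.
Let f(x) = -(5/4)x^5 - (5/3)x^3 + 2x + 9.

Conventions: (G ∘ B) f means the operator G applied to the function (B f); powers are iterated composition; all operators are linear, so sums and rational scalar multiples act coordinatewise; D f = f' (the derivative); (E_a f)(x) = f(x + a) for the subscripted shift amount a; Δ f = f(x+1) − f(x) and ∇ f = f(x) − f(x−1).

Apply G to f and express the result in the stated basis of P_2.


Δ f = -(25/4)x^4 - (25/2)x^3 - (35/2)x^2 - (45/4)x - 11/12
Δ Δ f = -25x^3 - 75x^2 - (195/2)x - 95/2
D Δ Δ f = -75x^2 - 150x - 195/2
∇ (D ∘ Δ ∘ Δ) f = -150x - 75
E_{3/2} (D ∘ Δ ∘ Δ) f = -75x^2 - 375x - 1965/4
(∇ + E_{3/2}) (D ∘ Δ ∘ Δ) f = -75x^2 - 525x - 2265/4
E_{-1} (D ∘ Δ ∘ Δ) f = -75x^2 - 45/2
E_{-2} E_{-1} (D ∘ Δ ∘ Δ) f = -75x^2 + 300x - 645/2
E_{-2} E_{-2} E_{-1} (D ∘ Δ ∘ Δ) f = -75x^2 + 600x - 2445/2
((∇ + E_{3/2}) + E_{-2} ∘ E_{-2} ∘ E_{-1}) (D ∘ Δ ∘ Δ) f = -150x^2 + 75x - 7155/4
E_{-1/3} ((∇ + E_{3/2}) + E_{-2} ∘ E_{-2} ∘ E_{-1}) (D ∘ Δ ∘ Δ) f = -150x^2 + 175x - 21965/12

the image equals g(x) = -150x^2 + 175x - 21965/12


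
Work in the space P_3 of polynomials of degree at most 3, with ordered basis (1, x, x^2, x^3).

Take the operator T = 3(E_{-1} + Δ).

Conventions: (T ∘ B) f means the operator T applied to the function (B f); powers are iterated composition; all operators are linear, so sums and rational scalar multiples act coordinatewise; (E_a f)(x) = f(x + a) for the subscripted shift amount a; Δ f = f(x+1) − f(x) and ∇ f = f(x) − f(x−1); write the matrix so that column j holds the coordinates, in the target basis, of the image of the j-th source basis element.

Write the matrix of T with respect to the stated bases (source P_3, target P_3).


image of 1: 3
image of x: 3x
image of x^2: 3x^2 + 6
image of x^3: 3x^3 + 18x
each image's coordinates form column j of the matrix

the matrix is [[3, 0, 6, 0]; [0, 3, 0, 18]; [0, 0, 3, 0]; [0, 0, 0, 3]] (rows listed top to bottom)


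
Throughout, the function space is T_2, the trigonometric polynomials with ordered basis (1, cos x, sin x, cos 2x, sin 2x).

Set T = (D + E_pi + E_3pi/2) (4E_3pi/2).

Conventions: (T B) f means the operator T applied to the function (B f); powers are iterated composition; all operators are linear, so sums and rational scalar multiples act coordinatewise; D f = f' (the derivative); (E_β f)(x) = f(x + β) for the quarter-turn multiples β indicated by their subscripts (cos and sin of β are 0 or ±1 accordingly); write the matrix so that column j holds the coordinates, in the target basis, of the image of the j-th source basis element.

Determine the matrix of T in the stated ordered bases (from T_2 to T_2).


the matrix is [[8, 0, 0, 0, 0]; [0, 0, 4, 0, 0]; [0, -4, 0, 0, 0]; [0, 0, 0, 0, -8]; [0, 0, 0, 8, 0]] (rows listed top to bottom)

image of 1: 8
image of cos x: -4sin x
image of sin x: 4cos x
image of cos 2x: 8sin 2x
image of sin 2x: -8cos 2x
each image's coordinates form column j of the matrix


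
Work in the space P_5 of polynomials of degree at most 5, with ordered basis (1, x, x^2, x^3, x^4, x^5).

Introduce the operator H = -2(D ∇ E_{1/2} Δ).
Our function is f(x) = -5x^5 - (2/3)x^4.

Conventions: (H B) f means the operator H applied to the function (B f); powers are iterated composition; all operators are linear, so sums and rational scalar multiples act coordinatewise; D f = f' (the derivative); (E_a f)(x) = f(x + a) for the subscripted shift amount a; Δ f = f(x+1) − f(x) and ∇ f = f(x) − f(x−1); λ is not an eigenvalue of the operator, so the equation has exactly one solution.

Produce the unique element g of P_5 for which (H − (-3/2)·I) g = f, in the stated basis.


g(x) = -(10/3)x^5 - (4/9)x^4 - (800/3)x^2 - (2528/9)x - 1064/9

write g with unknown coordinates in the stated basis and equate coefficients in (H − (-3/2)·I) g = f
solving from the highest basis element down gives g = -(10/3)x^5 - (4/9)x^4 - (800/3)x^2 - (2528/9)x - 1064/9
check: H g = 400x^2 + (1264/3)x + 532/3
so H g − (-3/2)·g = -5x^5 - (2/3)x^4 = f ✓


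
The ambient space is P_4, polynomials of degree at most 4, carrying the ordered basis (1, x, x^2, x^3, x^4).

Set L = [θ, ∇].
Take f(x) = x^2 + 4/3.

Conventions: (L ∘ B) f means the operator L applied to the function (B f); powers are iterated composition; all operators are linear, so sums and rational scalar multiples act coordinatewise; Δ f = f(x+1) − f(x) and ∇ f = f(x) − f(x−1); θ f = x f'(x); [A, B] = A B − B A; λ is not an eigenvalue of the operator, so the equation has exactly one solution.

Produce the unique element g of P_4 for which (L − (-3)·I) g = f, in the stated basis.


the image equals g(x) = (1/3)x^2 + (2/9)x + 8/27

write g with unknown coordinates in the stated basis and equate coefficients in (L − (-3)·I) g = f
solving from the highest basis element down gives g = (1/3)x^2 + (2/9)x + 8/27
check: L g = -(2/3)x + 4/9
so L g − (-3)·g = x^2 + 4/3 = f ✓


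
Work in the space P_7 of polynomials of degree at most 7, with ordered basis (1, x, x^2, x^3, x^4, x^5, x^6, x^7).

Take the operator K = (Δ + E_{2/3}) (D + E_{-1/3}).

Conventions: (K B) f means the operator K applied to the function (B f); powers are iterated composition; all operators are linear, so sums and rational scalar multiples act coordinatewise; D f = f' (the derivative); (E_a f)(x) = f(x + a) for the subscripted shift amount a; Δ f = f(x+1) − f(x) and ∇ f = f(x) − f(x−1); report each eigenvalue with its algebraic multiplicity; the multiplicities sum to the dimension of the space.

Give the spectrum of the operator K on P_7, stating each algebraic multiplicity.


λ = 1 (multiplicity 8)

image of 1: 1
image of x: x + 7/3
image of x^2: x^2 + (14/3)x + 34/9
image of x^3: x^3 + 7x^2 + (34/3)x + 127/27
image of x^4: x^4 + (28/3)x^3 + (68/3)x^2 + (508/27)x + 436/81
image of x^5: x^5 + (35/3)x^4 + (340/9)x^3 + (1270/27)x^2 + (2180/81)x + 1489/243
image of x^6: x^6 + 14x^5 + (170/3)x^4 + (2540/27)x^3 + (2180/27)x^2 + (2978/81)x + 5014/729
image of x^7: x^7 + (49/3)x^6 + (238/3)x^5 + (4445/27)x^4 + (15260/81)x^3 + (10423/81)x^2 + (35098/729)x + 16783/2187
the matrix is upper triangular; its diagonal is (1, 1, 1, 1, 1, 1, 1, 1)
for a triangular matrix the eigenvalues are the diagonal entries, with algebraic multiplicity their repetition count


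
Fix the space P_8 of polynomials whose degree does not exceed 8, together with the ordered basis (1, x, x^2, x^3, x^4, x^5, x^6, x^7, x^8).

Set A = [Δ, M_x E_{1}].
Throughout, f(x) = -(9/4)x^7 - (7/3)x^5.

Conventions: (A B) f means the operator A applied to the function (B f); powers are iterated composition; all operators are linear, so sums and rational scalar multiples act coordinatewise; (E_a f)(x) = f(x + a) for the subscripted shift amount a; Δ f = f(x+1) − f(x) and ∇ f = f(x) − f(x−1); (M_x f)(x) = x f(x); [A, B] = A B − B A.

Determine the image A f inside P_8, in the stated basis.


the image equals g(x) = -(9/4)x^7 - (63/2)x^6 - (574/3)x^5 - (1960/3)x^4 - (4060/3)x^3 - (5096/3)x^2 - (3584/3)x - 1088/3

E_{1} f = -(9/4)x^7 - (63/4)x^6 - (595/12)x^5 - (1085/12)x^4 - (1225/12)x^3 - (847/12)x^2 - (329/12)x - 55/12
M_x E_{1} f = -(9/4)x^8 - (63/4)x^7 - (595/12)x^6 - (1085/12)x^5 - (1225/12)x^4 - (847/12)x^3 - (329/12)x^2 - (55/12)x
Δ (M_x E_{1}) f = -18x^7 - (693/4)x^6 - (3017/4)x^5 - (22855/12)x^4 - (35777/12)x^3 - (34391/12)x^2 - (6211/4)x - 1088/3
Δ f = -(63/4)x^6 - (189/4)x^5 - (1085/12)x^4 - (1225/12)x^3 - (847/12)x^2 - (329/12)x - 55/12
E_{1} Δ f = -(63/4)x^6 - (567/4)x^5 - (6755/12)x^4 - (5005/4)x^3 - (19537/12)x^2 - (4669/4)x - 4297/12
M_x E_{1} Δ f = -(63/4)x^7 - (567/4)x^6 - (6755/12)x^5 - (5005/4)x^4 - (19537/12)x^3 - (4669/4)x^2 - (4297/12)x
[Δ, M_x E_{1}] f = -(9/4)x^7 - (63/2)x^6 - (574/3)x^5 - (1960/3)x^4 - (4060/3)x^3 - (5096/3)x^2 - (3584/3)x - 1088/3


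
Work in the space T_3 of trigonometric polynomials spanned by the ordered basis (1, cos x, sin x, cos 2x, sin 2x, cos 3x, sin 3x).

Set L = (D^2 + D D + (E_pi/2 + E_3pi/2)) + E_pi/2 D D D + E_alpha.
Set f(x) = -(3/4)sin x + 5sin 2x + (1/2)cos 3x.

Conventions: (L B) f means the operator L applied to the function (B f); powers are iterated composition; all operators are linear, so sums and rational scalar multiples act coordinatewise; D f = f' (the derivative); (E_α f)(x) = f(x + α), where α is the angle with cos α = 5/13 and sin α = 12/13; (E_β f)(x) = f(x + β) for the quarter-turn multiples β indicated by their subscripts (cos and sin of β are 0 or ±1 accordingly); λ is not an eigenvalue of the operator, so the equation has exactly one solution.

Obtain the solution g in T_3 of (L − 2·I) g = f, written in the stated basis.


the image equals g(x) = (9/100)cos x + (51/200)sin x - (7360/40097)cos 2x - (10735/40097)sin 2x - (763/73140)cos 3x - (1/12190)sin 3x

write g with unknown coordinates in the stated basis and equate coefficients in (L − 2·I) g = f
solving from the highest basis element down gives g = (9/100)cos x + (51/200)sin x - (7360/40097)cos 2x - (10735/40097)sin 2x - (763/73140)cos 3x - (1/12190)sin 3x
check: L g = (9/50)cos x - (6/25)sin x - (14720/40097)cos 2x + (179015/40097)sin 2x + (8761/18285)cos 3x - (1/6095)sin 3x
so L g − 2·g = -(3/4)sin x + 5sin 2x + (1/2)cos 3x = f ✓


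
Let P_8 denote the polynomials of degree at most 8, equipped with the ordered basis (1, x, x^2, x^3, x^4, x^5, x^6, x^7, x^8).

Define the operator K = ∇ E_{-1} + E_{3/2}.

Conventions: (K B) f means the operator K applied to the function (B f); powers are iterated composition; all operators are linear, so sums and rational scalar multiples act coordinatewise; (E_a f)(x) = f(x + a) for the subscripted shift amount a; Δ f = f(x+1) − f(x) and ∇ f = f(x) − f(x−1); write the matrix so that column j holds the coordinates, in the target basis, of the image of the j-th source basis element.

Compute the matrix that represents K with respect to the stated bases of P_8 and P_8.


the matrix is [[1, 5/2, -3/4, 83/8, -159/16, 1235/32, -3303/64, 18443/128, -58719/256]; [0, 1, 5, -9/4, 83/2, -795/16, 3705/16, -23121/64, 18443/16]; [0, 0, 1, 15/2, -9/2, 415/4, -2385/16, 25935/32, -23121/16]; [0, 0, 0, 1, 10, -15/2, 415/2, -5565/16, 8645/4]; [0, 0, 0, 0, 1, 25/2, -45/4, 2905/8, -5565/8]; [0, 0, 0, 0, 0, 1, 15, -63/4, 581]; [0, 0, 0, 0, 0, 0, 1, 35/2, -21]; [0, 0, 0, 0, 0, 0, 0, 1, 20]; [0, 0, 0, 0, 0, 0, 0, 0, 1]] (rows listed top to bottom)

image of 1: 1
image of x: x + 5/2
image of x^2: x^2 + 5x - 3/4
image of x^3: x^3 + (15/2)x^2 - (9/4)x + 83/8
image of x^4: x^4 + 10x^3 - (9/2)x^2 + (83/2)x - 159/16
image of x^5: x^5 + (25/2)x^4 - (15/2)x^3 + (415/4)x^2 - (795/16)x + 1235/32
image of x^6: x^6 + 15x^5 - (45/4)x^4 + (415/2)x^3 - (2385/16)x^2 + (3705/16)x - 3303/64
image of x^7: x^7 + (35/2)x^6 - (63/4)x^5 + (2905/8)x^4 - (5565/16)x^3 + (25935/32)x^2 - (23121/64)x + 18443/128
image of x^8: x^8 + 20x^7 - 21x^6 + 581x^5 - (5565/8)x^4 + (8645/4)x^3 - (23121/16)x^2 + (18443/16)x - 58719/256
each image's coordinates form column j of the matrix


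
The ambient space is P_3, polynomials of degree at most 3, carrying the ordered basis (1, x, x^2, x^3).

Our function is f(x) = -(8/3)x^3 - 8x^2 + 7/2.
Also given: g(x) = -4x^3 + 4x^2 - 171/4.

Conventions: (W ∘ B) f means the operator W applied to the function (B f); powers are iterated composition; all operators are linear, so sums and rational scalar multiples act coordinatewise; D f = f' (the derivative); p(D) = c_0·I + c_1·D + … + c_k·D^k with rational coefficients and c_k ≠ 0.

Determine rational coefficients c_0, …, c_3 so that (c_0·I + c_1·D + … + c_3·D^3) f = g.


D^0 f = -(8/3)x^3 - 8x^2 + 7/2
D^1 f = -8x^2 - 16x
D^2 f = -16x - 16
D^3 f = -16
matching coefficients of g against c_0 f + c_1 Df + … from the top degree down determines the c_i
solution: c_0 = 3/2, c_1 = -2, c_2 = 2, c_3 = 1

c_0 = 3/2, c_1 = -2, c_2 = 2, c_3 = 1


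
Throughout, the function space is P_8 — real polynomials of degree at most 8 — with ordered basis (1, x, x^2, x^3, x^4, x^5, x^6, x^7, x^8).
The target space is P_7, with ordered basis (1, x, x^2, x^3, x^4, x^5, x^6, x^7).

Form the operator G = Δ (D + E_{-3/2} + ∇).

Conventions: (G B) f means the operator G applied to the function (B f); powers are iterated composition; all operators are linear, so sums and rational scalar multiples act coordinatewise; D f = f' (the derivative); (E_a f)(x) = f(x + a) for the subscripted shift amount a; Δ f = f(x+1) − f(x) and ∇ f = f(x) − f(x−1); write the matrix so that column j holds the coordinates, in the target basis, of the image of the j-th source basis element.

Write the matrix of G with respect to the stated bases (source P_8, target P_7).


the matrix is [[0, 1, 2, 25/4, 1, 201/16, -27/8, 1541/64, -125/8]; [0, 0, 2, 6, 25, 5, 603/8, -189/8, 1541/8]; [0, 0, 0, 3, 12, 125/2, 15, 4221/16, -189/2]; [0, 0, 0, 0, 4, 20, 125, 35, 1407/2]; [0, 0, 0, 0, 0, 5, 30, 875/4, 70]; [0, 0, 0, 0, 0, 0, 6, 42, 350]; [0, 0, 0, 0, 0, 0, 0, 7, 56]; [0, 0, 0, 0, 0, 0, 0, 0, 8]] (rows listed top to bottom)

image of 1: 0
image of x: 1
image of x^2: 2x + 2
image of x^3: 3x^2 + 6x + 25/4
image of x^4: 4x^3 + 12x^2 + 25x + 1
image of x^5: 5x^4 + 20x^3 + (125/2)x^2 + 5x + 201/16
image of x^6: 6x^5 + 30x^4 + 125x^3 + 15x^2 + (603/8)x - 27/8
image of x^7: 7x^6 + 42x^5 + (875/4)x^4 + 35x^3 + (4221/16)x^2 - (189/8)x + 1541/64
image of x^8: 8x^7 + 56x^6 + 350x^5 + 70x^4 + (1407/2)x^3 - (189/2)x^2 + (1541/8)x - 125/8
each image's coordinates form column j of the matrix


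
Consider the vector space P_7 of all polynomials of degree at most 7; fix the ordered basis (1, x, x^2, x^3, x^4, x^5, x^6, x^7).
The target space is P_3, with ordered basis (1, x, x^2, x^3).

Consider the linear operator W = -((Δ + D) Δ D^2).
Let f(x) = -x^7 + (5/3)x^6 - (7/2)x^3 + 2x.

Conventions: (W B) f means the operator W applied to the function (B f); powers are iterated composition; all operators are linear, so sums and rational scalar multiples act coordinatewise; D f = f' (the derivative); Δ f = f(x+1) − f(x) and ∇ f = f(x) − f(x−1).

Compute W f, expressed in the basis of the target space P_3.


D f = -7x^6 + 10x^5 - (21/2)x^2 + 2
D D f = -42x^5 + 50x^4 - 21x
Δ D^2 f = -210x^4 - 220x^3 - 120x^2 - 10x - 13
Δ Δ D^2 f = -840x^3 - 1920x^2 - 1740x - 560
D Δ D^2 f = -840x^3 - 660x^2 - 240x - 10
(Δ + D) Δ D^2 f = -1680x^3 - 2580x^2 - 1980x - 570
(-((Δ + D) Δ D^2)) f = 1680x^3 + 2580x^2 + 1980x + 570

g(x) = 1680x^3 + 2580x^2 + 1980x + 570


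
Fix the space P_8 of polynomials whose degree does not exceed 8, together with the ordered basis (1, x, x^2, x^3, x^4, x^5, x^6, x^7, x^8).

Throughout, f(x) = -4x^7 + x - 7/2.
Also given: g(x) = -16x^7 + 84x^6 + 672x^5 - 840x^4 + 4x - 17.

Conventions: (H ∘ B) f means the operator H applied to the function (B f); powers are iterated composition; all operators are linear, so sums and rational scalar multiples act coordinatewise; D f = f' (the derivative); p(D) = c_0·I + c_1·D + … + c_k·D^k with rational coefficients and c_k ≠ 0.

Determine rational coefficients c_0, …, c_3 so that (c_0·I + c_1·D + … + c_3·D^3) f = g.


D^0 f = -4x^7 + x - 7/2
D^1 f = -28x^6 + 1
D^2 f = -168x^5
D^3 f = -840x^4
matching coefficients of g against c_0 f + c_1 Df + … from the top degree down determines the c_i
solution: c_0 = 4, c_1 = -3, c_2 = -4, c_3 = 1

p(D) = 4·I − 3·D − 4·D^2 + D^3, i.e. c_0 = 4, c_1 = -3, c_2 = -4, c_3 = 1


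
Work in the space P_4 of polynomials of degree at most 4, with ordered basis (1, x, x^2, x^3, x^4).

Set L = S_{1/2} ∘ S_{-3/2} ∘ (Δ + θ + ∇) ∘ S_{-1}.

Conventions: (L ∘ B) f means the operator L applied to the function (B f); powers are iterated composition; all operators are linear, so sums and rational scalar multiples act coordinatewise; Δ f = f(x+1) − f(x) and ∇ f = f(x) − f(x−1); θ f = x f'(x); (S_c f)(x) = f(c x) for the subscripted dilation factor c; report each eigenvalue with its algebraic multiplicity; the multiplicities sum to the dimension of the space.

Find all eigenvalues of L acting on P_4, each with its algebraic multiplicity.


λ = 0 (multiplicity 1), λ = 3/4 (multiplicity 1), λ = 9/8 (multiplicity 1), λ = 81/64 (multiplicity 2)

image of 1: 0
image of x: (3/4)x - 2
image of x^2: (9/8)x^2 - 3x
image of x^3: (81/64)x^3 - (27/8)x^2 - 2
image of x^4: (81/64)x^4 - (27/8)x^3 - 6x
the matrix is upper triangular; its diagonal is (0, 3/4, 9/8, 81/64, 81/64)
for a triangular matrix the eigenvalues are the diagonal entries, with algebraic multiplicity their repetition count


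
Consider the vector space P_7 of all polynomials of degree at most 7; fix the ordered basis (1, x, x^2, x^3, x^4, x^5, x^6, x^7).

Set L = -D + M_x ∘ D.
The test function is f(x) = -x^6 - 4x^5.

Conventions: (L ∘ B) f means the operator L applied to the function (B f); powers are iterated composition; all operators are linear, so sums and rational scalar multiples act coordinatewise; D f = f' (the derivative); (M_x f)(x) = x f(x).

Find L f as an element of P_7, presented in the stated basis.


D f = -6x^5 - 20x^4
(-D) f = 6x^5 + 20x^4
D f = -6x^5 - 20x^4
M_x D f = -6x^6 - 20x^5
(-D + M_x ∘ D) f = -6x^6 - 14x^5 + 20x^4

the image equals g(x) = -6x^6 - 14x^5 + 20x^4


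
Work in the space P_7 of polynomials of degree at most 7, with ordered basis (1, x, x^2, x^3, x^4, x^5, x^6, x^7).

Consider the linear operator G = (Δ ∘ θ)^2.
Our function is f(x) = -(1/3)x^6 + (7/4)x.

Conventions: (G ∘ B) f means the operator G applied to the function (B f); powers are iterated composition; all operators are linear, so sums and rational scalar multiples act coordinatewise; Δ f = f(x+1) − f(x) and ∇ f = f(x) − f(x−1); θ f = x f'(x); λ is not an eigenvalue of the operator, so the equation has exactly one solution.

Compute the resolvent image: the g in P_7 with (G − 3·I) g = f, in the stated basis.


write g with unknown coordinates in the stated basis and equate coefficients in (G − 3·I) g = f
solving from the highest basis element down gives g = (1/9)x^6 + (100/3)x^4 + 120x^3 + (5360/3)x^2 + (50953/12)x + 4748
check: G g = 100x^4 + 360x^3 + 5360x^2 + 12740x + 14244
so G g − 3·g = -(1/3)x^6 + (7/4)x = f ✓

the result is g(x) = (1/9)x^6 + (100/3)x^4 + 120x^3 + (5360/3)x^2 + (50953/12)x + 4748


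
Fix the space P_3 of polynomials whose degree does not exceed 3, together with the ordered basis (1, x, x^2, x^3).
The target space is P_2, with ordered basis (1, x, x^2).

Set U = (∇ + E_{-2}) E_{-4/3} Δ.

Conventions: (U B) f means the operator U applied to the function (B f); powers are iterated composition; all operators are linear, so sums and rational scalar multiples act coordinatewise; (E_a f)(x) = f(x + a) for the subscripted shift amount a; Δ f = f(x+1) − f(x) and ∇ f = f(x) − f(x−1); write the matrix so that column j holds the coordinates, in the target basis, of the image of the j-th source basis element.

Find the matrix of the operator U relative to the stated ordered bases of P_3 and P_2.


image of 1: 0
image of x: 1
image of x^2: 2x - 11/3
image of x^3: 3x^2 - 11x + 49/3
each image's coordinates form column j of the matrix

the matrix is [[0, 1, -11/3, 49/3]; [0, 0, 2, -11]; [0, 0, 0, 3]] (rows listed top to bottom)


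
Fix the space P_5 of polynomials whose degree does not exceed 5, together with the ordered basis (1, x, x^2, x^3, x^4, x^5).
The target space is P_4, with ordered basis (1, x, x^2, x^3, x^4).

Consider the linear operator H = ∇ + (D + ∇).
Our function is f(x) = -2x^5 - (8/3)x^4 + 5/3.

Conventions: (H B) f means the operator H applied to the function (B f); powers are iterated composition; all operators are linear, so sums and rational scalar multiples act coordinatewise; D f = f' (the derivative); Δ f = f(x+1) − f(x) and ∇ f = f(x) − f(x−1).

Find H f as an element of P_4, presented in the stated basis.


the result is g(x) = -30x^4 + 8x^3 - 8x^2 - (4/3)x + 4/3

∇ f = -10x^4 + (28/3)x^3 - 4x^2 - (2/3)x + 2/3
D f = -10x^4 - (32/3)x^3
∇ f = -10x^4 + (28/3)x^3 - 4x^2 - (2/3)x + 2/3
(D + ∇) f = -20x^4 - (4/3)x^3 - 4x^2 - (2/3)x + 2/3
(∇ + (D + ∇)) f = -30x^4 + 8x^3 - 8x^2 - (4/3)x + 4/3


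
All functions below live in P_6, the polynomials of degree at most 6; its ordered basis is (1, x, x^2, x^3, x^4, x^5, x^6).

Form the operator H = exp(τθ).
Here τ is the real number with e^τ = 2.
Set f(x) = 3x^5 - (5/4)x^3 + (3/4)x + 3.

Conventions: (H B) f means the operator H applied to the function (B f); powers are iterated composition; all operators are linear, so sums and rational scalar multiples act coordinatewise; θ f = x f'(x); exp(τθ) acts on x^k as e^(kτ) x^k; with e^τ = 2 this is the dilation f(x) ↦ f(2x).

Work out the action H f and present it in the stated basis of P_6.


exp(τθ) x^k = e^(kτ) x^k; with e^τ = 2 this sends x^k to 2^k x^k
x ↦ 2 x
x^3 ↦ 8 x^3
x^5 ↦ 32 x^5
applying this coordinatewise to f: exp(τθ) f = 96x^5 - 10x^3 + (3/2)x + 3

the result is g(x) = 96x^5 - 10x^3 + (3/2)x + 3


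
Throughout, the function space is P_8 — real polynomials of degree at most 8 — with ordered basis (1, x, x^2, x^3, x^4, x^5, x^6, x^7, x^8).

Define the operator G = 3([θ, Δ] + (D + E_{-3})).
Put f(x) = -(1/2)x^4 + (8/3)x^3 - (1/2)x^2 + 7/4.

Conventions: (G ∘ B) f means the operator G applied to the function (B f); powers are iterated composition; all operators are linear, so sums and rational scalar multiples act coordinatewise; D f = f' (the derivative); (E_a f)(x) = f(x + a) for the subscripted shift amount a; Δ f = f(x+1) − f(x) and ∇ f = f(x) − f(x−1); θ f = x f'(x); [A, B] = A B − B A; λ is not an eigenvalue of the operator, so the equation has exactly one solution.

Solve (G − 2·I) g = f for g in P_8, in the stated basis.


g(x) = -(1/2)x^4 - (46/3)x^3 - (703/2)x^2 - 5541x - 175001/4

write g with unknown coordinates in the stated basis and equate coefficients in (G − 2·I) g = f
solving from the highest basis element down gives g = -(1/2)x^4 - (46/3)x^3 - (703/2)x^2 - 5541x - 175001/4
check: G g = -(3/2)x^4 - 28x^3 - (1407/2)x^2 - 11082x - 349995/4
so G g − 2·g = -(1/2)x^4 + (8/3)x^3 - (1/2)x^2 + 7/4 = f ✓


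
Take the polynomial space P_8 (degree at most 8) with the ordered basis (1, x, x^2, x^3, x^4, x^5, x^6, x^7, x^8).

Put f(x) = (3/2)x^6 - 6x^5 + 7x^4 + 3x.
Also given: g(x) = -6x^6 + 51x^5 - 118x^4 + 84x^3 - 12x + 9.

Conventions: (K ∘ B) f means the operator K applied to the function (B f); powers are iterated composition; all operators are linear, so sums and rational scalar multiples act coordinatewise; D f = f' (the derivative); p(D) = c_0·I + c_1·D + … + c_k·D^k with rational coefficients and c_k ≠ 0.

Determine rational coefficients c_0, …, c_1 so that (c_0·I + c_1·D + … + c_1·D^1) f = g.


D^0 f = (3/2)x^6 - 6x^5 + 7x^4 + 3x
D^1 f = 9x^5 - 30x^4 + 28x^3 + 3
matching coefficients of g against c_0 f + c_1 Df + … from the top degree down determines the c_i
solution: c_0 = -4, c_1 = 3

p(D) = -4·I + 3·D, i.e. c_0 = -4, c_1 = 3


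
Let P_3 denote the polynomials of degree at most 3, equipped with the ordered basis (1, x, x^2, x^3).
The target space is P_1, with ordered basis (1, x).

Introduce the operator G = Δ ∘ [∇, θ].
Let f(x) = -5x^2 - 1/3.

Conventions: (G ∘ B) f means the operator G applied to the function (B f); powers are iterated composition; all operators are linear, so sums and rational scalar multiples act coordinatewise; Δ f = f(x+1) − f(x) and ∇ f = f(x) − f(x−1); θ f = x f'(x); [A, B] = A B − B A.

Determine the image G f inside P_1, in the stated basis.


the result is g(x) = -10

θ f = -10x^2
∇ θ f = -20x + 10
∇ f = -10x + 5
θ ∇ f = -10x
[∇, θ] f = -10x + 10
Δ [∇, θ] f = -10


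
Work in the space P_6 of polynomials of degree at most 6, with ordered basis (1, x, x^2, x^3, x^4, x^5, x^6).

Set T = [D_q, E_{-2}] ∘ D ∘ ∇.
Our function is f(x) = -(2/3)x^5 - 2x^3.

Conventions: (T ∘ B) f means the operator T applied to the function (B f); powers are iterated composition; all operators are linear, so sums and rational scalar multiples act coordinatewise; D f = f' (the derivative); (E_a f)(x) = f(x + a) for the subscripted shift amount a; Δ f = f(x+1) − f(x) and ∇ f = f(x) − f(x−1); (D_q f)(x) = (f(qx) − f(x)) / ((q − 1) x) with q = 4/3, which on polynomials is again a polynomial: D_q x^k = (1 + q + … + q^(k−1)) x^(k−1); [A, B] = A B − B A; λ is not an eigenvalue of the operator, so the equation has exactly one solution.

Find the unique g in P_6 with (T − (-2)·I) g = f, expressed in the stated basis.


g(x) = -(1/3)x^5 - x^3 + (220/27)x - 490/27

write g with unknown coordinates in the stated basis and equate coefficients in (T − (-2)·I) g = f
solving from the highest basis element down gives g = -(1/3)x^5 - x^3 + (220/27)x - 490/27
check: T g = -(440/27)x + 980/27
so T g − (-2)·g = -(2/3)x^5 - 2x^3 = f ✓


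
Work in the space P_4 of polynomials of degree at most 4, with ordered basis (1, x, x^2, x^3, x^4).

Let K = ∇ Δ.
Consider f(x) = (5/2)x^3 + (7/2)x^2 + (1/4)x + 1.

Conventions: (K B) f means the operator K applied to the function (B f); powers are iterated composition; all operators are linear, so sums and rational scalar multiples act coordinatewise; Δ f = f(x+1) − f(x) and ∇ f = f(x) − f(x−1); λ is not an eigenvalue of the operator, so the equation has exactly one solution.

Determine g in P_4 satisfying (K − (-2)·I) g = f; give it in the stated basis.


g(x) = (5/4)x^3 + (7/4)x^2 - (29/8)x - 5/4

write g with unknown coordinates in the stated basis and equate coefficients in (K − (-2)·I) g = f
solving from the highest basis element down gives g = (5/4)x^3 + (7/4)x^2 - (29/8)x - 5/4
check: K g = (15/2)x + 7/2
so K g − (-2)·g = (5/2)x^3 + (7/2)x^2 + (1/4)x + 1 = f ✓


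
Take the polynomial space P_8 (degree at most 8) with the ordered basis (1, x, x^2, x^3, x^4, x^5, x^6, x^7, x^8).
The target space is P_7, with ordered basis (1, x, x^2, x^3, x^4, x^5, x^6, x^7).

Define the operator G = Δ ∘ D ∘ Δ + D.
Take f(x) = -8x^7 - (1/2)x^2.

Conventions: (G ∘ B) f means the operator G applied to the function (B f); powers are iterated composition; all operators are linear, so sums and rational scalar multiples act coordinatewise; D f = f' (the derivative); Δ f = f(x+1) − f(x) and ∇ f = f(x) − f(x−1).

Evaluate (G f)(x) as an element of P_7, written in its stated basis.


the image equals g(x) = -56x^6 - 1680x^4 - 6720x^3 - 11760x^2 - 10081x - 3472

Δ f = -56x^6 - 168x^5 - 280x^4 - 280x^3 - 168x^2 - 57x - 17/2
D Δ f = -336x^5 - 840x^4 - 1120x^3 - 840x^2 - 336x - 57
Δ D Δ f = -1680x^4 - 6720x^3 - 11760x^2 - 10080x - 3472
D f = -56x^6 - x
(Δ ∘ D ∘ Δ + D) f = -56x^6 - 1680x^4 - 6720x^3 - 11760x^2 - 10081x - 3472
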